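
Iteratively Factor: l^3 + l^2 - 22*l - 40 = (l + 2)*(l^2 - l - 20) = (l - 5)*(l + 2)*(l + 4)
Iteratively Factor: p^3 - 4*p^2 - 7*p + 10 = (p - 5)*(p^2 + p - 2) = (p - 5)*(p - 1)*(p + 2)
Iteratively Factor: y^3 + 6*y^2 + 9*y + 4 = (y + 4)*(y^2 + 2*y + 1) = (y + 1)*(y + 4)*(y + 1)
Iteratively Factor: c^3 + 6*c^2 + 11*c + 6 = (c + 1)*(c^2 + 5*c + 6) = (c + 1)*(c + 3)*(c + 2)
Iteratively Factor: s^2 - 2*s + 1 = (s - 1)*(s - 1)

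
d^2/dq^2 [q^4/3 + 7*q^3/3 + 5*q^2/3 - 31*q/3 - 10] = 4*q^2 + 14*q + 10/3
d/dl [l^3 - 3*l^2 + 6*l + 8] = 3*l^2 - 6*l + 6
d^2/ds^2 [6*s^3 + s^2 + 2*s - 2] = 36*s + 2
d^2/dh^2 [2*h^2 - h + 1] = 4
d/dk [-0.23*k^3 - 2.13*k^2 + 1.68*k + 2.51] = -0.69*k^2 - 4.26*k + 1.68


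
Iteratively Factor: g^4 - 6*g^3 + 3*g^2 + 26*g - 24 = (g + 2)*(g^3 - 8*g^2 + 19*g - 12) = (g - 1)*(g + 2)*(g^2 - 7*g + 12) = (g - 4)*(g - 1)*(g + 2)*(g - 3)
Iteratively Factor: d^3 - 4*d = (d)*(d^2 - 4) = d*(d + 2)*(d - 2)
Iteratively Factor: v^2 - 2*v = (v)*(v - 2)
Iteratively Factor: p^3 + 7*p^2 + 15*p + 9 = (p + 3)*(p^2 + 4*p + 3) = (p + 3)^2*(p + 1)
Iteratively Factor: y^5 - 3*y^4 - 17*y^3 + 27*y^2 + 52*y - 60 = (y - 2)*(y^4 - y^3 - 19*y^2 - 11*y + 30) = (y - 5)*(y - 2)*(y^3 + 4*y^2 + y - 6) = (y - 5)*(y - 2)*(y + 3)*(y^2 + y - 2) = (y - 5)*(y - 2)*(y - 1)*(y + 3)*(y + 2)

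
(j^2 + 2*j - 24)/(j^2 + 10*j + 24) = (j - 4)/(j + 4)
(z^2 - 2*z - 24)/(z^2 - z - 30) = (z + 4)/(z + 5)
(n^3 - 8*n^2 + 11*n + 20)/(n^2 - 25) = (n^2 - 3*n - 4)/(n + 5)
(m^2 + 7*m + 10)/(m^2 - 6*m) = (m^2 + 7*m + 10)/(m*(m - 6))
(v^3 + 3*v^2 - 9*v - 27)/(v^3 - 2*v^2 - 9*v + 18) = (v + 3)/(v - 2)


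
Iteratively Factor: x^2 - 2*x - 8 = (x + 2)*(x - 4)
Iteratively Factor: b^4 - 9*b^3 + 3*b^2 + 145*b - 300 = (b - 3)*(b^3 - 6*b^2 - 15*b + 100) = (b - 5)*(b - 3)*(b^2 - b - 20) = (b - 5)*(b - 3)*(b + 4)*(b - 5)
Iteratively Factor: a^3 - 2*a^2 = (a)*(a^2 - 2*a) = a*(a - 2)*(a)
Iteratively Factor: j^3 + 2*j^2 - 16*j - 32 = (j + 2)*(j^2 - 16) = (j + 2)*(j + 4)*(j - 4)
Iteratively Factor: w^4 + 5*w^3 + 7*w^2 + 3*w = (w)*(w^3 + 5*w^2 + 7*w + 3) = w*(w + 1)*(w^2 + 4*w + 3) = w*(w + 1)*(w + 3)*(w + 1)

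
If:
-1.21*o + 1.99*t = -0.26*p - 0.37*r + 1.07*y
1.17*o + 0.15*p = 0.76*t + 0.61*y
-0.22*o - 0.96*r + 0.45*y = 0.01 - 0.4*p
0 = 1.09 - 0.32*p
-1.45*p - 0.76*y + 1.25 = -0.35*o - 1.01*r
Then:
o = -30.48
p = 3.41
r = -1.22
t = -29.78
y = -20.51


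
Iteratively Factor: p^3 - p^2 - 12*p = (p + 3)*(p^2 - 4*p) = (p - 4)*(p + 3)*(p)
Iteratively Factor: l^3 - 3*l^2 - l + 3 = (l + 1)*(l^2 - 4*l + 3) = (l - 3)*(l + 1)*(l - 1)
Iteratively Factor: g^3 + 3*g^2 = (g)*(g^2 + 3*g) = g^2*(g + 3)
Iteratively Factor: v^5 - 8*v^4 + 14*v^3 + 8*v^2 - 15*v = (v - 3)*(v^4 - 5*v^3 - v^2 + 5*v) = (v - 5)*(v - 3)*(v^3 - v) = v*(v - 5)*(v - 3)*(v^2 - 1) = v*(v - 5)*(v - 3)*(v + 1)*(v - 1)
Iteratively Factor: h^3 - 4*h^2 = (h - 4)*(h^2) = h*(h - 4)*(h)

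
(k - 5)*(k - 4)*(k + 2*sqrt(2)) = k^3 - 9*k^2 + 2*sqrt(2)*k^2 - 18*sqrt(2)*k + 20*k + 40*sqrt(2)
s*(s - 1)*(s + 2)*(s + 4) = s^4 + 5*s^3 + 2*s^2 - 8*s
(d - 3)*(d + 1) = d^2 - 2*d - 3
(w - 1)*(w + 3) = w^2 + 2*w - 3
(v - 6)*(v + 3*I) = v^2 - 6*v + 3*I*v - 18*I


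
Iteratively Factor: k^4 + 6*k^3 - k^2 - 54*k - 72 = (k - 3)*(k^3 + 9*k^2 + 26*k + 24) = (k - 3)*(k + 2)*(k^2 + 7*k + 12) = (k - 3)*(k + 2)*(k + 3)*(k + 4)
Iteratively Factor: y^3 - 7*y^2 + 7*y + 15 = (y + 1)*(y^2 - 8*y + 15) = (y - 3)*(y + 1)*(y - 5)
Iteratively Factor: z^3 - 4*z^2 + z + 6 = (z - 2)*(z^2 - 2*z - 3) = (z - 2)*(z + 1)*(z - 3)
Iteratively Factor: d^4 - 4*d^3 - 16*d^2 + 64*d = (d + 4)*(d^3 - 8*d^2 + 16*d) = (d - 4)*(d + 4)*(d^2 - 4*d) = d*(d - 4)*(d + 4)*(d - 4)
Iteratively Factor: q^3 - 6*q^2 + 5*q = (q)*(q^2 - 6*q + 5) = q*(q - 1)*(q - 5)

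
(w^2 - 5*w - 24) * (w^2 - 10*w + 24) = w^4 - 15*w^3 + 50*w^2 + 120*w - 576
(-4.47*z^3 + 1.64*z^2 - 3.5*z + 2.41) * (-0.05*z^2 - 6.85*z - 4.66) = 0.2235*z^5 + 30.5375*z^4 + 9.7712*z^3 + 16.2121*z^2 - 0.198499999999999*z - 11.2306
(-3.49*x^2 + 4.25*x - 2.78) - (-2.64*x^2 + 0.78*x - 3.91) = -0.85*x^2 + 3.47*x + 1.13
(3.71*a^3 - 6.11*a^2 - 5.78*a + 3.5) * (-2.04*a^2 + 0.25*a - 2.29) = -7.5684*a^5 + 13.3919*a^4 + 1.7678*a^3 + 5.4069*a^2 + 14.1112*a - 8.015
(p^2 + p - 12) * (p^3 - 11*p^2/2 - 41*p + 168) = p^5 - 9*p^4/2 - 117*p^3/2 + 193*p^2 + 660*p - 2016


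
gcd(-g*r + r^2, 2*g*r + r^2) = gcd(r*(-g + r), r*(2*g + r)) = r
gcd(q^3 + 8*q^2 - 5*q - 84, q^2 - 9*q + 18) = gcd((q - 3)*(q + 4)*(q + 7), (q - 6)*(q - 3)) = q - 3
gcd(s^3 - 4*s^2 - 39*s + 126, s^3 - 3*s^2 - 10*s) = 1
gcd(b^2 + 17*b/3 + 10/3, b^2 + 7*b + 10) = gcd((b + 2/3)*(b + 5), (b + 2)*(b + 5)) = b + 5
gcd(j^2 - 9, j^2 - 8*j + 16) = 1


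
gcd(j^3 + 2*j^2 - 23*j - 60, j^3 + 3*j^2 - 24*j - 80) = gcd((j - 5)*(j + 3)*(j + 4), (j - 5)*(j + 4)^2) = j^2 - j - 20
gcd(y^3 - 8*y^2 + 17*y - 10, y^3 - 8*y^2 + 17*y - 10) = y^3 - 8*y^2 + 17*y - 10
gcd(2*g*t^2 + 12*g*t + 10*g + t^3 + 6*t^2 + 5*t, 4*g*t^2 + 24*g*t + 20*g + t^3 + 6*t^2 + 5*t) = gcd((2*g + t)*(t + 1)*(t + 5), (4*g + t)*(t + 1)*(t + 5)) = t^2 + 6*t + 5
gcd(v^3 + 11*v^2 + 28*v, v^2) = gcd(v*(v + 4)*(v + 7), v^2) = v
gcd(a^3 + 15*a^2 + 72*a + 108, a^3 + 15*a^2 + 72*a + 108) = a^3 + 15*a^2 + 72*a + 108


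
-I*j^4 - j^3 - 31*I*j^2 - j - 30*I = (j - 6*I)*(j - I)*(j + 5*I)*(-I*j + 1)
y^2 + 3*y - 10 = (y - 2)*(y + 5)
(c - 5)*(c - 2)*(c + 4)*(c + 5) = c^4 + 2*c^3 - 33*c^2 - 50*c + 200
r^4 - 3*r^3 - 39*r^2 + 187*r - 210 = (r - 5)*(r - 3)*(r - 2)*(r + 7)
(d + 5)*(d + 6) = d^2 + 11*d + 30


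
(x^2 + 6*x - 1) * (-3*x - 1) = -3*x^3 - 19*x^2 - 3*x + 1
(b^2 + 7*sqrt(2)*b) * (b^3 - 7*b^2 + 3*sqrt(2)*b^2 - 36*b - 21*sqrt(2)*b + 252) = b^5 - 7*b^4 + 10*sqrt(2)*b^4 - 70*sqrt(2)*b^3 + 6*b^3 - 252*sqrt(2)*b^2 - 42*b^2 + 1764*sqrt(2)*b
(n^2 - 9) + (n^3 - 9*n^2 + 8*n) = n^3 - 8*n^2 + 8*n - 9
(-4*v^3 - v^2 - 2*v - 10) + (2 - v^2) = -4*v^3 - 2*v^2 - 2*v - 8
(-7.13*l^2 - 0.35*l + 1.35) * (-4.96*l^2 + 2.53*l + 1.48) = 35.3648*l^4 - 16.3029*l^3 - 18.1339*l^2 + 2.8975*l + 1.998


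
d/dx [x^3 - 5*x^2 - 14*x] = 3*x^2 - 10*x - 14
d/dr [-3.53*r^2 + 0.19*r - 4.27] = 0.19 - 7.06*r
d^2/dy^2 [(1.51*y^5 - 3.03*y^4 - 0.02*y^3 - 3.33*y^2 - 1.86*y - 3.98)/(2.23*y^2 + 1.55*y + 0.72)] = (45.054474*y^7 + 53.373266*y^6 + 24.334338*y^5 - 22.3124579999999*y^4 - 33.9587739999999*y^3 - 105.655908*y^2 - 64.684932*y - 5.644348)/(11.089567*y^6 + 23.123985*y^5 + 26.814189*y^4 + 18.655955*y^3 + 8.657496*y^2 + 2.41056*y + 0.373248)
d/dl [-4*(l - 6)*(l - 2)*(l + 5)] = -12*l^2 + 24*l + 112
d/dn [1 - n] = -1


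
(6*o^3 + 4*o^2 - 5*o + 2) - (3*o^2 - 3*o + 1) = 6*o^3 + o^2 - 2*o + 1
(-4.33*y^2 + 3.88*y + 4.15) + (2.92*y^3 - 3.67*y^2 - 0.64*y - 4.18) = 2.92*y^3 - 8.0*y^2 + 3.24*y - 0.0299999999999994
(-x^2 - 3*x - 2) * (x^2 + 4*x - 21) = -x^4 - 7*x^3 + 7*x^2 + 55*x + 42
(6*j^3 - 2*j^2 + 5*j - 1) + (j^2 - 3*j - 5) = 6*j^3 - j^2 + 2*j - 6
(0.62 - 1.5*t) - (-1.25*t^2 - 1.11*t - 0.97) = 1.25*t^2 - 0.39*t + 1.59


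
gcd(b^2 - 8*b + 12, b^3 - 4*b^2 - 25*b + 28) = 1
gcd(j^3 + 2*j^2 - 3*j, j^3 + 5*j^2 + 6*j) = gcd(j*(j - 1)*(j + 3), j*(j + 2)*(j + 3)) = j^2 + 3*j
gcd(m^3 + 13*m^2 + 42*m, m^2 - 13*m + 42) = 1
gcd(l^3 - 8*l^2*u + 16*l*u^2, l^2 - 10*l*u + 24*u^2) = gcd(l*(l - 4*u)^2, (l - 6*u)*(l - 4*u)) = -l + 4*u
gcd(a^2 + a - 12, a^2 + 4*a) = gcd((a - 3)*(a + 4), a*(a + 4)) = a + 4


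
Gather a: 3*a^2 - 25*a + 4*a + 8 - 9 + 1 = 3*a^2 - 21*a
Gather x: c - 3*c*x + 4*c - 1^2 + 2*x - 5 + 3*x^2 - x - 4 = 5*c + 3*x^2 + x*(1 - 3*c) - 10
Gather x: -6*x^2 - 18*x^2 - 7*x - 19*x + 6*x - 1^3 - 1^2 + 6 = -24*x^2 - 20*x + 4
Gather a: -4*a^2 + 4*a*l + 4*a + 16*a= -4*a^2 + a*(4*l + 20)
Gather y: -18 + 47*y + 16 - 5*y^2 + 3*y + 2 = -5*y^2 + 50*y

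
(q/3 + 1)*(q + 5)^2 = q^3/3 + 13*q^2/3 + 55*q/3 + 25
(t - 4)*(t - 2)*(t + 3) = t^3 - 3*t^2 - 10*t + 24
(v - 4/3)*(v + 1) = v^2 - v/3 - 4/3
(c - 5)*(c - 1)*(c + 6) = c^3 - 31*c + 30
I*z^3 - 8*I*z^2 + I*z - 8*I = (z - 8)*(z + I)*(I*z + 1)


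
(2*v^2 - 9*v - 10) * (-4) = -8*v^2 + 36*v + 40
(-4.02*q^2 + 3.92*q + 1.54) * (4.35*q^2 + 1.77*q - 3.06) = -17.487*q^4 + 9.9366*q^3 + 25.9386*q^2 - 9.2694*q - 4.7124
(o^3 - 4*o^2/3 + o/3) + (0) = o^3 - 4*o^2/3 + o/3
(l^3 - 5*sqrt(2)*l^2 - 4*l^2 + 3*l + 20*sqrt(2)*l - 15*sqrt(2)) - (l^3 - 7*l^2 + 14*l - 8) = -5*sqrt(2)*l^2 + 3*l^2 - 11*l + 20*sqrt(2)*l - 15*sqrt(2) + 8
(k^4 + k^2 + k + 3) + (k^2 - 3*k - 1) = k^4 + 2*k^2 - 2*k + 2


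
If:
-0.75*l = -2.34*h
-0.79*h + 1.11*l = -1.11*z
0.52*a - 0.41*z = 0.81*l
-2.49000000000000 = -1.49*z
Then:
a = -2.05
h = -0.69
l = -2.17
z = 1.67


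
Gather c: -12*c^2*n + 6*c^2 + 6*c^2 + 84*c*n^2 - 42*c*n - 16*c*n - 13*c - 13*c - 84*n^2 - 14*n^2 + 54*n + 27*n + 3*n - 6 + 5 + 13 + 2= c^2*(12 - 12*n) + c*(84*n^2 - 58*n - 26) - 98*n^2 + 84*n + 14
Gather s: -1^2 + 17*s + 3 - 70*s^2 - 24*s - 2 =-70*s^2 - 7*s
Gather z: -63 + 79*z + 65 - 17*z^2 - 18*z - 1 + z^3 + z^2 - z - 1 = z^3 - 16*z^2 + 60*z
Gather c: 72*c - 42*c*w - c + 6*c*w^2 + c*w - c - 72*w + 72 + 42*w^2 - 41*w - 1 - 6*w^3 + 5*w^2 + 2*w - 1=c*(6*w^2 - 41*w + 70) - 6*w^3 + 47*w^2 - 111*w + 70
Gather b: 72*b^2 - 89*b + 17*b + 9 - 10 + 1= 72*b^2 - 72*b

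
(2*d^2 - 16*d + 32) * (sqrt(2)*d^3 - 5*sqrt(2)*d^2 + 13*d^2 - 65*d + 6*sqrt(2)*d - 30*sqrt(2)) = 2*sqrt(2)*d^5 - 26*sqrt(2)*d^4 + 26*d^4 - 338*d^3 + 124*sqrt(2)*d^3 - 316*sqrt(2)*d^2 + 1456*d^2 - 2080*d + 672*sqrt(2)*d - 960*sqrt(2)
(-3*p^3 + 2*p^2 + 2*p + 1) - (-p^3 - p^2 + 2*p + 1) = -2*p^3 + 3*p^2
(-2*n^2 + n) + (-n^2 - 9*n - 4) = -3*n^2 - 8*n - 4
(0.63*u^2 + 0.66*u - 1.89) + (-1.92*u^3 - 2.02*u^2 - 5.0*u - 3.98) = -1.92*u^3 - 1.39*u^2 - 4.34*u - 5.87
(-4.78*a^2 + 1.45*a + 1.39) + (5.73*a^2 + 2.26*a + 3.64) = 0.95*a^2 + 3.71*a + 5.03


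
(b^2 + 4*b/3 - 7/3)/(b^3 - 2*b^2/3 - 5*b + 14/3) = 1/(b - 2)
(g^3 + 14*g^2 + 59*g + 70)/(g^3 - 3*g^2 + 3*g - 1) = (g^3 + 14*g^2 + 59*g + 70)/(g^3 - 3*g^2 + 3*g - 1)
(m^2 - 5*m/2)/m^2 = (m - 5/2)/m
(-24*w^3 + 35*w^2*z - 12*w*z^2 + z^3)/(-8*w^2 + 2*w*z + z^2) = (-24*w^3 + 35*w^2*z - 12*w*z^2 + z^3)/(-8*w^2 + 2*w*z + z^2)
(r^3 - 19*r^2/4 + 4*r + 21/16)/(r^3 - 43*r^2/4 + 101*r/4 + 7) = (r^2 - 5*r + 21/4)/(r^2 - 11*r + 28)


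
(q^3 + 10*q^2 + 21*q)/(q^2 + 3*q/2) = 2*(q^2 + 10*q + 21)/(2*q + 3)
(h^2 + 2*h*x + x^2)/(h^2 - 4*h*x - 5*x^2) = (-h - x)/(-h + 5*x)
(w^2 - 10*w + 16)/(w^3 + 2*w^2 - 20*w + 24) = (w - 8)/(w^2 + 4*w - 12)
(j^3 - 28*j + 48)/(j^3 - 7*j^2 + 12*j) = (j^2 + 4*j - 12)/(j*(j - 3))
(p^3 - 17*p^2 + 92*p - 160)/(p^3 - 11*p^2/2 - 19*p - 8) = 2*(p^2 - 9*p + 20)/(2*p^2 + 5*p + 2)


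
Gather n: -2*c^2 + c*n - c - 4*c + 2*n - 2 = -2*c^2 - 5*c + n*(c + 2) - 2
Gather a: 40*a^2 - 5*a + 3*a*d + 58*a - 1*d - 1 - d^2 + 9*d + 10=40*a^2 + a*(3*d + 53) - d^2 + 8*d + 9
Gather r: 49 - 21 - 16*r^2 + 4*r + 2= -16*r^2 + 4*r + 30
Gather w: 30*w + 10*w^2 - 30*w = 10*w^2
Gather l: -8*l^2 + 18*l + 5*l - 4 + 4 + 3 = -8*l^2 + 23*l + 3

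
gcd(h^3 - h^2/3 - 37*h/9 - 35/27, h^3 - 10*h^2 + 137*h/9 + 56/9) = h^2 - 2*h - 7/9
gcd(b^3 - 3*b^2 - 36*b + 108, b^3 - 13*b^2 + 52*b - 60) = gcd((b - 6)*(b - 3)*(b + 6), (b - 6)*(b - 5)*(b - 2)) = b - 6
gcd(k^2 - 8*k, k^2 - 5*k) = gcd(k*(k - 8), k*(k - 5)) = k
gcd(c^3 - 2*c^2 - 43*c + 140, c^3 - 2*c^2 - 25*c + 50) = c - 5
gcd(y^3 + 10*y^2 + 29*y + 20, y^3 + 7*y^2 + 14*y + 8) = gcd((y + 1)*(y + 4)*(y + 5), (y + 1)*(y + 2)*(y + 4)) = y^2 + 5*y + 4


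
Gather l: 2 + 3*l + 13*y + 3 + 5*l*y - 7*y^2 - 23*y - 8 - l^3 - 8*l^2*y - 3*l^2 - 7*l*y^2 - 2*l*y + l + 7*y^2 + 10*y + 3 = -l^3 + l^2*(-8*y - 3) + l*(-7*y^2 + 3*y + 4)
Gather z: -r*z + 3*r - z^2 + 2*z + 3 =3*r - z^2 + z*(2 - r) + 3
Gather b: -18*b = -18*b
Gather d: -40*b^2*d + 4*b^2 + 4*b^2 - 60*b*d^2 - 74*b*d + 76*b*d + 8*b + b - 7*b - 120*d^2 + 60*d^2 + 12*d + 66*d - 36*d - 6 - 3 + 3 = 8*b^2 + 2*b + d^2*(-60*b - 60) + d*(-40*b^2 + 2*b + 42) - 6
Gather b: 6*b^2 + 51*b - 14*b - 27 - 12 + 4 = 6*b^2 + 37*b - 35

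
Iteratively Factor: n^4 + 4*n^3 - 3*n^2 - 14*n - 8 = (n - 2)*(n^3 + 6*n^2 + 9*n + 4) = (n - 2)*(n + 1)*(n^2 + 5*n + 4) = (n - 2)*(n + 1)^2*(n + 4)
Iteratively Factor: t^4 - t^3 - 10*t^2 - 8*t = (t)*(t^3 - t^2 - 10*t - 8) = t*(t + 1)*(t^2 - 2*t - 8) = t*(t - 4)*(t + 1)*(t + 2)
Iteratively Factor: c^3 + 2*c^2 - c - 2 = (c + 2)*(c^2 - 1) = (c + 1)*(c + 2)*(c - 1)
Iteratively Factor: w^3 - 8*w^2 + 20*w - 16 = (w - 2)*(w^2 - 6*w + 8) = (w - 4)*(w - 2)*(w - 2)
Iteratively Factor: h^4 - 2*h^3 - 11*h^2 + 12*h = (h - 1)*(h^3 - h^2 - 12*h) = h*(h - 1)*(h^2 - h - 12) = h*(h - 1)*(h + 3)*(h - 4)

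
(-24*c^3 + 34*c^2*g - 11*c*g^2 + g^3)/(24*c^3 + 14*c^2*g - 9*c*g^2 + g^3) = (-c + g)/(c + g)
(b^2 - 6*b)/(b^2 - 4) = b*(b - 6)/(b^2 - 4)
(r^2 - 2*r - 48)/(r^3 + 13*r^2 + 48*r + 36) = (r - 8)/(r^2 + 7*r + 6)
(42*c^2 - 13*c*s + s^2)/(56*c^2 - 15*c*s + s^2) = (-6*c + s)/(-8*c + s)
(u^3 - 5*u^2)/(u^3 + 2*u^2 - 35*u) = u/(u + 7)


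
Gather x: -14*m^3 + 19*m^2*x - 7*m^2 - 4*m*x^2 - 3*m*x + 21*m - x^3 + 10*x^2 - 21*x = -14*m^3 - 7*m^2 + 21*m - x^3 + x^2*(10 - 4*m) + x*(19*m^2 - 3*m - 21)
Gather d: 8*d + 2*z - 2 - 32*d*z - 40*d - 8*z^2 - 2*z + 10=d*(-32*z - 32) - 8*z^2 + 8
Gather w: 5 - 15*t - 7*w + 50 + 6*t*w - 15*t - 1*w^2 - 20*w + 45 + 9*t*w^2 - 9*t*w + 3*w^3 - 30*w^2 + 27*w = -3*t*w - 30*t + 3*w^3 + w^2*(9*t - 31) + 100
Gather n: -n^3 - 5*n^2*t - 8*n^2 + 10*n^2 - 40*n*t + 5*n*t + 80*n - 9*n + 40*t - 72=-n^3 + n^2*(2 - 5*t) + n*(71 - 35*t) + 40*t - 72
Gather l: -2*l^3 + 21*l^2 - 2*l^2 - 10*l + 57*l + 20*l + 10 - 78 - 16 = -2*l^3 + 19*l^2 + 67*l - 84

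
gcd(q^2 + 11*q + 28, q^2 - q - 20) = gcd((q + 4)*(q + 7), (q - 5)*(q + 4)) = q + 4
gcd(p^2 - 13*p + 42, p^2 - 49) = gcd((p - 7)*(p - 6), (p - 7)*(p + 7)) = p - 7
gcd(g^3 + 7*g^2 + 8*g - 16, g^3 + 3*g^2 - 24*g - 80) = g^2 + 8*g + 16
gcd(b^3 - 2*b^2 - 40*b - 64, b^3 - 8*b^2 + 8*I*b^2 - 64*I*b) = b - 8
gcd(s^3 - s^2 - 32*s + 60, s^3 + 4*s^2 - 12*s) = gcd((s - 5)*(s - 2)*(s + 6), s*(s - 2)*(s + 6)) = s^2 + 4*s - 12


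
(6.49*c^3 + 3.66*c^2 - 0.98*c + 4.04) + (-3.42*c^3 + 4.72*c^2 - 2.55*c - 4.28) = 3.07*c^3 + 8.38*c^2 - 3.53*c - 0.24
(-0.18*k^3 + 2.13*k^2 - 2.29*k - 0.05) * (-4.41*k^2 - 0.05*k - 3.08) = 0.7938*k^5 - 9.3843*k^4 + 10.5468*k^3 - 6.2254*k^2 + 7.0557*k + 0.154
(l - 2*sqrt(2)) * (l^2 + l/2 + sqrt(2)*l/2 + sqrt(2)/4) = l^3 - 3*sqrt(2)*l^2/2 + l^2/2 - 2*l - 3*sqrt(2)*l/4 - 1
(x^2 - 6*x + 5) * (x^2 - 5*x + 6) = x^4 - 11*x^3 + 41*x^2 - 61*x + 30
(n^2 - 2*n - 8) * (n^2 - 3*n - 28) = n^4 - 5*n^3 - 30*n^2 + 80*n + 224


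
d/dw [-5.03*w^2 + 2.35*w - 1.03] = 2.35 - 10.06*w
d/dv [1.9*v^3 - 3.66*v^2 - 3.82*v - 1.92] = 5.7*v^2 - 7.32*v - 3.82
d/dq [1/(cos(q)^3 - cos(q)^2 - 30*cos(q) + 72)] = (3*cos(q)^2 - 2*cos(q) - 30)*sin(q)/(cos(q)^3 - cos(q)^2 - 30*cos(q) + 72)^2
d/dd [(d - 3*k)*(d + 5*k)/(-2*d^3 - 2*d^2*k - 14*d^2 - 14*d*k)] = (-d*(d + k)*(d^2 + d*k + 7*d + 7*k) + (d - 3*k)*(d + 5*k)*(3*d^2 + 2*d*k + 14*d + 7*k)/2)/(d^2*(d^2 + d*k + 7*d + 7*k)^2)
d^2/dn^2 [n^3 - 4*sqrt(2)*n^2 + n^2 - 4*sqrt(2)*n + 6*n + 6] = 6*n - 8*sqrt(2) + 2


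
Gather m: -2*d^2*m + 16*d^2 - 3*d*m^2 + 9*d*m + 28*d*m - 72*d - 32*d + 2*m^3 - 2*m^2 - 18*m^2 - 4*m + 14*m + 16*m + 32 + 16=16*d^2 - 104*d + 2*m^3 + m^2*(-3*d - 20) + m*(-2*d^2 + 37*d + 26) + 48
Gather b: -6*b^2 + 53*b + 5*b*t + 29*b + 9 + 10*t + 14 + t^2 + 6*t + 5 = -6*b^2 + b*(5*t + 82) + t^2 + 16*t + 28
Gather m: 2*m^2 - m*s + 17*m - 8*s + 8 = 2*m^2 + m*(17 - s) - 8*s + 8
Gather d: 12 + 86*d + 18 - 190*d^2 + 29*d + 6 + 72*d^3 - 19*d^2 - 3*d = 72*d^3 - 209*d^2 + 112*d + 36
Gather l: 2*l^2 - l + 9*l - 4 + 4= 2*l^2 + 8*l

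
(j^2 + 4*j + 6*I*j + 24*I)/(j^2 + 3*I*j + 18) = (j + 4)/(j - 3*I)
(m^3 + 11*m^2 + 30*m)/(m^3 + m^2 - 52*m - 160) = m*(m + 6)/(m^2 - 4*m - 32)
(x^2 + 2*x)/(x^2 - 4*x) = (x + 2)/(x - 4)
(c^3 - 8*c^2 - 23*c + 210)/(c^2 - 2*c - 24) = (c^2 - 2*c - 35)/(c + 4)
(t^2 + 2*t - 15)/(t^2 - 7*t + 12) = (t + 5)/(t - 4)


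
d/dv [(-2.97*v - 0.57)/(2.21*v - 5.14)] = (36.521355*v - 84.94107)/(2.21*v - 5.14)^3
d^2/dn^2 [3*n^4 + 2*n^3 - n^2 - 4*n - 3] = 36*n^2 + 12*n - 2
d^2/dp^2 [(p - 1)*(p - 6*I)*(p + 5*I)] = 6*p - 2 - 2*I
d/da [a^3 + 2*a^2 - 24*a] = 3*a^2 + 4*a - 24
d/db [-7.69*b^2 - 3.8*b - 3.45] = -15.38*b - 3.8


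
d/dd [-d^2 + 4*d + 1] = 4 - 2*d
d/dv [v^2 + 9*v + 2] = 2*v + 9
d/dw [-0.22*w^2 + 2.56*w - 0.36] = 2.56 - 0.44*w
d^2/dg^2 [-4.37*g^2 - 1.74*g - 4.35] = -8.74000000000000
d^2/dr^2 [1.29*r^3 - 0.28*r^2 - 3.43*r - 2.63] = 7.74*r - 0.56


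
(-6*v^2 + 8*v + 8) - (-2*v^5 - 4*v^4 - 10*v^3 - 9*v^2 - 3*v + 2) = 2*v^5 + 4*v^4 + 10*v^3 + 3*v^2 + 11*v + 6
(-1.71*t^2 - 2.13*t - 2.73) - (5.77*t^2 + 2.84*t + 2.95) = -7.48*t^2 - 4.97*t - 5.68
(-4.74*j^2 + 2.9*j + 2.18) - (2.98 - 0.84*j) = -4.74*j^2 + 3.74*j - 0.8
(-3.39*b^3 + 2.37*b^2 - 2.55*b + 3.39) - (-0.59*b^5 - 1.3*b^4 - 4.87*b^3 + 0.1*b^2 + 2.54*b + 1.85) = 0.59*b^5 + 1.3*b^4 + 1.48*b^3 + 2.27*b^2 - 5.09*b + 1.54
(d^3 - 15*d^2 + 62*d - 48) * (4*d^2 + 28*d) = 4*d^5 - 32*d^4 - 172*d^3 + 1544*d^2 - 1344*d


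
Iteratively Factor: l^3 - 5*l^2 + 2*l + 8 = (l - 4)*(l^2 - l - 2) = (l - 4)*(l + 1)*(l - 2)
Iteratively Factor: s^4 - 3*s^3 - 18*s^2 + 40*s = (s + 4)*(s^3 - 7*s^2 + 10*s) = s*(s + 4)*(s^2 - 7*s + 10) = s*(s - 5)*(s + 4)*(s - 2)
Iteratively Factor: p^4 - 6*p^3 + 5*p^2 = (p)*(p^3 - 6*p^2 + 5*p) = p^2*(p^2 - 6*p + 5) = p^2*(p - 1)*(p - 5)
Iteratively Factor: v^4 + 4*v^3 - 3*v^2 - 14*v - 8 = (v + 4)*(v^3 - 3*v - 2) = (v - 2)*(v + 4)*(v^2 + 2*v + 1) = (v - 2)*(v + 1)*(v + 4)*(v + 1)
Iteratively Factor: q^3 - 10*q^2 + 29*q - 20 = (q - 5)*(q^2 - 5*q + 4) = (q - 5)*(q - 1)*(q - 4)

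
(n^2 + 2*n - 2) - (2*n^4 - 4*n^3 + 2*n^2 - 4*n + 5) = -2*n^4 + 4*n^3 - n^2 + 6*n - 7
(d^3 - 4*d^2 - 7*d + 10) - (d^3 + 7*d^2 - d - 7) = -11*d^2 - 6*d + 17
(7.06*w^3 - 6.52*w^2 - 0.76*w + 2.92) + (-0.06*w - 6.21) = 7.06*w^3 - 6.52*w^2 - 0.82*w - 3.29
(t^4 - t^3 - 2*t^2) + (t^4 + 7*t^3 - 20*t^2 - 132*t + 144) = 2*t^4 + 6*t^3 - 22*t^2 - 132*t + 144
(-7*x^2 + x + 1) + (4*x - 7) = -7*x^2 + 5*x - 6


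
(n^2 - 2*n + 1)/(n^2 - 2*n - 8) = (-n^2 + 2*n - 1)/(-n^2 + 2*n + 8)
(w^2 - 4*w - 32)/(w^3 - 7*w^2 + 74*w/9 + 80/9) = 9*(w^2 - 4*w - 32)/(9*w^3 - 63*w^2 + 74*w + 80)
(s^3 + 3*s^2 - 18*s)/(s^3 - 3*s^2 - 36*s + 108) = s/(s - 6)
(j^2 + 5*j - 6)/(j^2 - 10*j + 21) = (j^2 + 5*j - 6)/(j^2 - 10*j + 21)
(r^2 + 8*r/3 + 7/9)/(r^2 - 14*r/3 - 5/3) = (r + 7/3)/(r - 5)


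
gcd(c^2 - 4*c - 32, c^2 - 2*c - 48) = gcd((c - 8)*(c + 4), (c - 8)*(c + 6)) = c - 8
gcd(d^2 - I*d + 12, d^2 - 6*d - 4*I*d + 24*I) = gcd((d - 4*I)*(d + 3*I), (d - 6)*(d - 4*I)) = d - 4*I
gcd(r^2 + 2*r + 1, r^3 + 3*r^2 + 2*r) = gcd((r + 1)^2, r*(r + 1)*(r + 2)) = r + 1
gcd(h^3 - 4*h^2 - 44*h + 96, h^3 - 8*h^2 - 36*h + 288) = h^2 - 2*h - 48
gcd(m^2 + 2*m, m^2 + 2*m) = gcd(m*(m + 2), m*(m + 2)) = m^2 + 2*m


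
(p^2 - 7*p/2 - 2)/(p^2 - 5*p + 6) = (p^2 - 7*p/2 - 2)/(p^2 - 5*p + 6)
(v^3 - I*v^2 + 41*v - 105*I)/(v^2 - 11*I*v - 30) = (v^2 + 4*I*v + 21)/(v - 6*I)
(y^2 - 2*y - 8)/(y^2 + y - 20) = (y + 2)/(y + 5)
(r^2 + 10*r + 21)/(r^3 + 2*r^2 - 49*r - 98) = (r + 3)/(r^2 - 5*r - 14)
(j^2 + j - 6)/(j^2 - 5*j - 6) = (-j^2 - j + 6)/(-j^2 + 5*j + 6)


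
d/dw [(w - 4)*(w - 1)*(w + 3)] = 3*w^2 - 4*w - 11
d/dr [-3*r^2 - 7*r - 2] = -6*r - 7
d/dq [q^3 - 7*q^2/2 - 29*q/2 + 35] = 3*q^2 - 7*q - 29/2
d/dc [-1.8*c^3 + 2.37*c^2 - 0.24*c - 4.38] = -5.4*c^2 + 4.74*c - 0.24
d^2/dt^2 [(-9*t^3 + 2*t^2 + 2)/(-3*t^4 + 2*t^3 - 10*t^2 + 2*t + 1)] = 2*(81*t^9 - 54*t^8 - 774*t^7 + 430*t^6 + 324*t^5 - 744*t^4 + 458*t^3 - 666*t^2 + 159*t - 30)/(27*t^12 - 54*t^11 + 306*t^10 - 422*t^9 + 1065*t^8 - 948*t^7 + 1084*t^6 - 468*t^5 - 195*t^4 + 106*t^3 + 18*t^2 - 6*t - 1)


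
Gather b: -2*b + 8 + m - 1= -2*b + m + 7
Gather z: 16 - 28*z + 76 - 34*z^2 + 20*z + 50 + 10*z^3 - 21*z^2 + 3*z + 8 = 10*z^3 - 55*z^2 - 5*z + 150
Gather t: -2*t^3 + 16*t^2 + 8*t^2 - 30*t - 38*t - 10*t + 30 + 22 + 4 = -2*t^3 + 24*t^2 - 78*t + 56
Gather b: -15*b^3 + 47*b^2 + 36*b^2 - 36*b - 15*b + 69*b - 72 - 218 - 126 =-15*b^3 + 83*b^2 + 18*b - 416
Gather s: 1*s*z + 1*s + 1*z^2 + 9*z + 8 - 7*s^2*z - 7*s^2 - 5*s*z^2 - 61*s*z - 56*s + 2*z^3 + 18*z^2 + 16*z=s^2*(-7*z - 7) + s*(-5*z^2 - 60*z - 55) + 2*z^3 + 19*z^2 + 25*z + 8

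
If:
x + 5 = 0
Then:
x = -5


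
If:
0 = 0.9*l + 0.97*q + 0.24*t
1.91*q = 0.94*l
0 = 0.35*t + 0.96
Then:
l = 0.48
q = 0.24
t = -2.74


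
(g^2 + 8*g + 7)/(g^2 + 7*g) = (g + 1)/g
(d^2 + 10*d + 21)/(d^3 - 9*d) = (d + 7)/(d*(d - 3))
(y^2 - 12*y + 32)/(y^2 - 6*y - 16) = (y - 4)/(y + 2)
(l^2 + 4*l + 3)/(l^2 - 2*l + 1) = (l^2 + 4*l + 3)/(l^2 - 2*l + 1)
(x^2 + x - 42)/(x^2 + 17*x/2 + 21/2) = 2*(x - 6)/(2*x + 3)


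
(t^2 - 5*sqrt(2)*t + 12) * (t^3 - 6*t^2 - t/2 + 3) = t^5 - 5*sqrt(2)*t^4 - 6*t^4 + 23*t^3/2 + 30*sqrt(2)*t^3 - 69*t^2 + 5*sqrt(2)*t^2/2 - 15*sqrt(2)*t - 6*t + 36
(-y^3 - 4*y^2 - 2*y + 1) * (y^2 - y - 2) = -y^5 - 3*y^4 + 4*y^3 + 11*y^2 + 3*y - 2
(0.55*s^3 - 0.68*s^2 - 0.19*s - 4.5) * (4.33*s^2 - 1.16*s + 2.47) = 2.3815*s^5 - 3.5824*s^4 + 1.3246*s^3 - 20.9442*s^2 + 4.7507*s - 11.115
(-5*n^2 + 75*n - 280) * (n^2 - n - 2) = -5*n^4 + 80*n^3 - 345*n^2 + 130*n + 560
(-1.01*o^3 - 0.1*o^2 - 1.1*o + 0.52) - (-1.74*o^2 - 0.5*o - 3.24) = -1.01*o^3 + 1.64*o^2 - 0.6*o + 3.76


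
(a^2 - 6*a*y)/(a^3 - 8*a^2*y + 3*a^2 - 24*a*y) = (a - 6*y)/(a^2 - 8*a*y + 3*a - 24*y)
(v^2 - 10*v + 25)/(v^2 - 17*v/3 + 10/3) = 3*(v - 5)/(3*v - 2)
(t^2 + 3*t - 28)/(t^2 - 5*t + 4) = (t + 7)/(t - 1)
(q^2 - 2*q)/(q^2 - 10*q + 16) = q/(q - 8)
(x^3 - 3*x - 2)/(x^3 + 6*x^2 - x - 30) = (x^2 + 2*x + 1)/(x^2 + 8*x + 15)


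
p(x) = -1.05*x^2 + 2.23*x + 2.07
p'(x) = 2.23 - 2.1*x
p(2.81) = 0.05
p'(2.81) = -3.67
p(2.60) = 0.77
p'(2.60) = -3.23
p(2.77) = 0.19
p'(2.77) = -3.59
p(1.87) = 2.57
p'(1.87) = -1.70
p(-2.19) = -7.85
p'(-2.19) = 6.83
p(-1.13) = -1.79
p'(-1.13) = 4.60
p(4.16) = -6.82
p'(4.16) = -6.51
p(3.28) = -1.91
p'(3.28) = -4.66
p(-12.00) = -175.89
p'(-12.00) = 27.43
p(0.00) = 2.07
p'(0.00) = 2.23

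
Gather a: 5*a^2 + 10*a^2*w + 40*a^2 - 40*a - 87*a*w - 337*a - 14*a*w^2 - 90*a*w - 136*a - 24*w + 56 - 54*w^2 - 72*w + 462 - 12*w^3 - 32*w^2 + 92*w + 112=a^2*(10*w + 45) + a*(-14*w^2 - 177*w - 513) - 12*w^3 - 86*w^2 - 4*w + 630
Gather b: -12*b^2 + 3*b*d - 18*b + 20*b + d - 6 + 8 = -12*b^2 + b*(3*d + 2) + d + 2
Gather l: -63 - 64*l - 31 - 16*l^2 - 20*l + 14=-16*l^2 - 84*l - 80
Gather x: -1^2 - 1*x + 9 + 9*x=8*x + 8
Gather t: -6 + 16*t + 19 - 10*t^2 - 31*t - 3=-10*t^2 - 15*t + 10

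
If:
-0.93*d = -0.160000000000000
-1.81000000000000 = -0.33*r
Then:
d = 0.17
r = 5.48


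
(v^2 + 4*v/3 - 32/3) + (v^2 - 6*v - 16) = 2*v^2 - 14*v/3 - 80/3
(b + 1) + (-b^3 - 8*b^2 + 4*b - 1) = -b^3 - 8*b^2 + 5*b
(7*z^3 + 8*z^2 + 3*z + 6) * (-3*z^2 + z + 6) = -21*z^5 - 17*z^4 + 41*z^3 + 33*z^2 + 24*z + 36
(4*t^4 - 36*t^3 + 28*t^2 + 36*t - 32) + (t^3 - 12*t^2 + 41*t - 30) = 4*t^4 - 35*t^3 + 16*t^2 + 77*t - 62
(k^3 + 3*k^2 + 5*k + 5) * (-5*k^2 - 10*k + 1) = -5*k^5 - 25*k^4 - 54*k^3 - 72*k^2 - 45*k + 5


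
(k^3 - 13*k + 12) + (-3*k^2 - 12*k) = k^3 - 3*k^2 - 25*k + 12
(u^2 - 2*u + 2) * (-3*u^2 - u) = -3*u^4 + 5*u^3 - 4*u^2 - 2*u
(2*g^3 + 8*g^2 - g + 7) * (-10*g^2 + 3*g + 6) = -20*g^5 - 74*g^4 + 46*g^3 - 25*g^2 + 15*g + 42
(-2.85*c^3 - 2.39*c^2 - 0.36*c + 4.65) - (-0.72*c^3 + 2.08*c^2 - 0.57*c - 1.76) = -2.13*c^3 - 4.47*c^2 + 0.21*c + 6.41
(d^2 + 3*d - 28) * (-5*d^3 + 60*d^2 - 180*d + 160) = -5*d^5 + 45*d^4 + 140*d^3 - 2060*d^2 + 5520*d - 4480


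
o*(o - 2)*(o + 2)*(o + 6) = o^4 + 6*o^3 - 4*o^2 - 24*o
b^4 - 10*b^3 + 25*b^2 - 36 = (b - 6)*(b - 3)*(b - 2)*(b + 1)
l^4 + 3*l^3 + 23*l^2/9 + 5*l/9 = l*(l + 1/3)*(l + 1)*(l + 5/3)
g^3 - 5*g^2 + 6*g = g*(g - 3)*(g - 2)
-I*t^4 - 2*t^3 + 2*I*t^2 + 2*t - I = (t + 1)*(t - I)^2*(-I*t + I)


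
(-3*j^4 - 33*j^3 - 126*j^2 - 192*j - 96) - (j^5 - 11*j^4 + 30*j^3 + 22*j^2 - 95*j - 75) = -j^5 + 8*j^4 - 63*j^3 - 148*j^2 - 97*j - 21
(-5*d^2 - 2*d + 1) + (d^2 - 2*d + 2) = -4*d^2 - 4*d + 3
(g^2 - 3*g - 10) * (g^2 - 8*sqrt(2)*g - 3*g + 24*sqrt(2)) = g^4 - 8*sqrt(2)*g^3 - 6*g^3 - g^2 + 48*sqrt(2)*g^2 + 8*sqrt(2)*g + 30*g - 240*sqrt(2)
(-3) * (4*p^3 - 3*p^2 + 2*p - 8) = -12*p^3 + 9*p^2 - 6*p + 24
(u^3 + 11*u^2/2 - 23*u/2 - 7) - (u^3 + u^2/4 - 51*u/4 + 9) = 21*u^2/4 + 5*u/4 - 16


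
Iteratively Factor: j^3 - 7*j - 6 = (j + 2)*(j^2 - 2*j - 3) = (j + 1)*(j + 2)*(j - 3)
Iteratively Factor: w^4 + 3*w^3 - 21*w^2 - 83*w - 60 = (w + 4)*(w^3 - w^2 - 17*w - 15) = (w - 5)*(w + 4)*(w^2 + 4*w + 3) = (w - 5)*(w + 3)*(w + 4)*(w + 1)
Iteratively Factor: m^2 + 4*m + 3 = (m + 1)*(m + 3)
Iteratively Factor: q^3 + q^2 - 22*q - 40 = (q - 5)*(q^2 + 6*q + 8) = (q - 5)*(q + 2)*(q + 4)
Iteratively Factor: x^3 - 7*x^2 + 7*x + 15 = (x + 1)*(x^2 - 8*x + 15) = (x - 3)*(x + 1)*(x - 5)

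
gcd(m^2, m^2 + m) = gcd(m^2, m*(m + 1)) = m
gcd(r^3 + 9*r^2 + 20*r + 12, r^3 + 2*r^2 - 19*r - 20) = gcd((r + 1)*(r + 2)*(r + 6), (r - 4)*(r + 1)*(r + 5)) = r + 1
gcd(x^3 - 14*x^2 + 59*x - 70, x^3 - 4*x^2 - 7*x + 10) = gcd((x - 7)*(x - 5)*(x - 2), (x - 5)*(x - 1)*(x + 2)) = x - 5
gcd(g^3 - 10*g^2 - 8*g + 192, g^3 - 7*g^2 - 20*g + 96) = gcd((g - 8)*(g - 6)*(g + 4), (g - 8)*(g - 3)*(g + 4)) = g^2 - 4*g - 32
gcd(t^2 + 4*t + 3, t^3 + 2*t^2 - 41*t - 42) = t + 1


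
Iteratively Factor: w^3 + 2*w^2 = (w)*(w^2 + 2*w) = w^2*(w + 2)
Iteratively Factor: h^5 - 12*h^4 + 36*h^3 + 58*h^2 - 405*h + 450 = (h - 5)*(h^4 - 7*h^3 + h^2 + 63*h - 90) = (h - 5)*(h - 3)*(h^3 - 4*h^2 - 11*h + 30) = (h - 5)*(h - 3)*(h + 3)*(h^2 - 7*h + 10) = (h - 5)*(h - 3)*(h - 2)*(h + 3)*(h - 5)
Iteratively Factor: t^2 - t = (t - 1)*(t)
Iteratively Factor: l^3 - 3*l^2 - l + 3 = (l + 1)*(l^2 - 4*l + 3) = (l - 3)*(l + 1)*(l - 1)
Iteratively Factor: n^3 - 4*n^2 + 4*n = (n - 2)*(n^2 - 2*n) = n*(n - 2)*(n - 2)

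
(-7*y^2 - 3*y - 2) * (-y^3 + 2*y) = 7*y^5 + 3*y^4 - 12*y^3 - 6*y^2 - 4*y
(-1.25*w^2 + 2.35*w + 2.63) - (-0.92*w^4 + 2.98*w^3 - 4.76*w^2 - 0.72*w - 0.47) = 0.92*w^4 - 2.98*w^3 + 3.51*w^2 + 3.07*w + 3.1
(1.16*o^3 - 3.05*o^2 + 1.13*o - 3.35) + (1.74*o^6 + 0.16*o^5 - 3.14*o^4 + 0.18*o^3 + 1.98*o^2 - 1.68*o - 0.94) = 1.74*o^6 + 0.16*o^5 - 3.14*o^4 + 1.34*o^3 - 1.07*o^2 - 0.55*o - 4.29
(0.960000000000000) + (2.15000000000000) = 3.11000000000000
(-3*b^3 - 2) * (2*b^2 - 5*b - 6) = -6*b^5 + 15*b^4 + 18*b^3 - 4*b^2 + 10*b + 12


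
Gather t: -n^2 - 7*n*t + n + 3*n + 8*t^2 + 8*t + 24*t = -n^2 + 4*n + 8*t^2 + t*(32 - 7*n)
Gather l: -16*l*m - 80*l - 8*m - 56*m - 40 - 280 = l*(-16*m - 80) - 64*m - 320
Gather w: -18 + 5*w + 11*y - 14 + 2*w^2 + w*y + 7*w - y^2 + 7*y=2*w^2 + w*(y + 12) - y^2 + 18*y - 32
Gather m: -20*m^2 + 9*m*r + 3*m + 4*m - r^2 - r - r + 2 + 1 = -20*m^2 + m*(9*r + 7) - r^2 - 2*r + 3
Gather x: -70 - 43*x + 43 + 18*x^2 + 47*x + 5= 18*x^2 + 4*x - 22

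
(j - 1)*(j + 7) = j^2 + 6*j - 7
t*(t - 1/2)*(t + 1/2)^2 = t^4 + t^3/2 - t^2/4 - t/8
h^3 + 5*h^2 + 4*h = h*(h + 1)*(h + 4)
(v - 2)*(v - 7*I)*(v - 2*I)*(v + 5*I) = v^4 - 2*v^3 - 4*I*v^3 + 31*v^2 + 8*I*v^2 - 62*v - 70*I*v + 140*I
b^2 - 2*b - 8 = (b - 4)*(b + 2)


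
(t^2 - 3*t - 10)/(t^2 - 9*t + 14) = (t^2 - 3*t - 10)/(t^2 - 9*t + 14)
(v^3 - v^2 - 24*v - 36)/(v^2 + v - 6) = (v^2 - 4*v - 12)/(v - 2)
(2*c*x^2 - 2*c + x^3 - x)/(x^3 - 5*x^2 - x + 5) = (2*c + x)/(x - 5)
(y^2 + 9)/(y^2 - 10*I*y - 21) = (y + 3*I)/(y - 7*I)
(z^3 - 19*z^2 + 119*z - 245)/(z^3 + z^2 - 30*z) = (z^2 - 14*z + 49)/(z*(z + 6))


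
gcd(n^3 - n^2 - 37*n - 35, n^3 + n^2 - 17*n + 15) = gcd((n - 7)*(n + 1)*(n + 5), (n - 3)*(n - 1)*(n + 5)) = n + 5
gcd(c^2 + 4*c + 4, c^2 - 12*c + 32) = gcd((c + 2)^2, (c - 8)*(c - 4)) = 1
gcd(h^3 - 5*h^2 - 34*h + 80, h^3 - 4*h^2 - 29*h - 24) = h - 8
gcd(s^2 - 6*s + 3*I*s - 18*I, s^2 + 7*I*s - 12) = s + 3*I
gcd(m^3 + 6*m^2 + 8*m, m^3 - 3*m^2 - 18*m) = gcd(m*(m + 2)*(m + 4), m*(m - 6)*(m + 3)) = m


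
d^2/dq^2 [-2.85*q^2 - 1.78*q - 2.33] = -5.70000000000000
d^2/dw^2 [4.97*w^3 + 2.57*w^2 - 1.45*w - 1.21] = 29.82*w + 5.14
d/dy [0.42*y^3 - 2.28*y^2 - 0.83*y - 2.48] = 1.26*y^2 - 4.56*y - 0.83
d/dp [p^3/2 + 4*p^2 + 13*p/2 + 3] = 3*p^2/2 + 8*p + 13/2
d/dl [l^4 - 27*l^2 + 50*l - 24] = 4*l^3 - 54*l + 50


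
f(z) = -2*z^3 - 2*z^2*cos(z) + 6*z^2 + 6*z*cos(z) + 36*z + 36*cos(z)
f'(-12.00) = -752.58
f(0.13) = 41.21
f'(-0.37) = 49.83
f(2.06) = 63.40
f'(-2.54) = -42.07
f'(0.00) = 42.00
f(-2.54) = -26.43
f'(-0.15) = 45.83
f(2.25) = 63.86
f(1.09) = 62.35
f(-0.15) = 29.40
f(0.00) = 36.00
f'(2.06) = 1.12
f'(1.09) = 7.10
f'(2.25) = 3.87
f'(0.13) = 38.13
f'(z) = 2*z^2*sin(z) - 6*z^2 - 6*z*sin(z) - 4*z*cos(z) + 12*z - 36*sin(z) + 6*cos(z) + 36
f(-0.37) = 18.84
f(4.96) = 86.18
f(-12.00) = 3614.59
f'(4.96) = -39.43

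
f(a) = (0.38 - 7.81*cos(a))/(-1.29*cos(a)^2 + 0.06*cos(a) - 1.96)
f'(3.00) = -0.06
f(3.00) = -2.47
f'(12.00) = 0.60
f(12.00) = 2.20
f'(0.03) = -0.02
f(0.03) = 2.33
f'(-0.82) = 1.30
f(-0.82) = 1.96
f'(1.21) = -3.05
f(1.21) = 1.13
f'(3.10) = -0.02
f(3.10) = -2.47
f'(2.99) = -0.06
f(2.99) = -2.47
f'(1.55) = -3.98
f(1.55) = -0.11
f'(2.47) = -0.66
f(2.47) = -2.32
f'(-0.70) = 0.92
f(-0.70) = 2.10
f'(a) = (0.38 - 7.81*cos(a))*(-2.58*sin(a)*cos(a) + 0.06*sin(a))/(-1.29*cos(a)^2 + 0.06*cos(a) - 1.96)^2 + 7.81*sin(a)/(-1.29*cos(a)^2 + 0.06*cos(a) - 1.96)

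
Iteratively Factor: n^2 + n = (n)*(n + 1)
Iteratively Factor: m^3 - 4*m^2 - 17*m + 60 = (m - 3)*(m^2 - m - 20) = (m - 3)*(m + 4)*(m - 5)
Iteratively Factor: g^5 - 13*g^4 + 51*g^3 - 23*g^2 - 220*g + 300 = (g - 2)*(g^4 - 11*g^3 + 29*g^2 + 35*g - 150) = (g - 5)*(g - 2)*(g^3 - 6*g^2 - g + 30) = (g - 5)*(g - 2)*(g + 2)*(g^2 - 8*g + 15) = (g - 5)^2*(g - 2)*(g + 2)*(g - 3)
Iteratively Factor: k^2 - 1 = (k - 1)*(k + 1)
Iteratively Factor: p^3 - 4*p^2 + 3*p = (p - 3)*(p^2 - p) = (p - 3)*(p - 1)*(p)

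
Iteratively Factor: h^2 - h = (h - 1)*(h)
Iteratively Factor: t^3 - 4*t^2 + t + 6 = (t + 1)*(t^2 - 5*t + 6) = (t - 2)*(t + 1)*(t - 3)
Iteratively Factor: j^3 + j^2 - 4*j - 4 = (j - 2)*(j^2 + 3*j + 2) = (j - 2)*(j + 2)*(j + 1)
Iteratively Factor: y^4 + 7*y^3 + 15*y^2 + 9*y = (y)*(y^3 + 7*y^2 + 15*y + 9) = y*(y + 3)*(y^2 + 4*y + 3) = y*(y + 1)*(y + 3)*(y + 3)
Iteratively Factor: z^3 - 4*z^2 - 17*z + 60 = (z - 3)*(z^2 - z - 20) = (z - 3)*(z + 4)*(z - 5)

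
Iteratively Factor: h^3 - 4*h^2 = (h)*(h^2 - 4*h) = h^2*(h - 4)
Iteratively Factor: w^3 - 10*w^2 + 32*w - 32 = (w - 4)*(w^2 - 6*w + 8) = (w - 4)*(w - 2)*(w - 4)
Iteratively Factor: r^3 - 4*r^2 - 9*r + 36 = (r - 4)*(r^2 - 9) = (r - 4)*(r - 3)*(r + 3)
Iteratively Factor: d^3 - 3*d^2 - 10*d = (d + 2)*(d^2 - 5*d) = (d - 5)*(d + 2)*(d)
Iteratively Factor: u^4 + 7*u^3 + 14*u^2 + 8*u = (u + 4)*(u^3 + 3*u^2 + 2*u) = (u + 2)*(u + 4)*(u^2 + u) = u*(u + 2)*(u + 4)*(u + 1)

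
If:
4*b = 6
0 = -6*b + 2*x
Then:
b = 3/2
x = 9/2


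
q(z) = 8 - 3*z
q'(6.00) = -3.00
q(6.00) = -10.00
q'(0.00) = -3.00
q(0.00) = 8.00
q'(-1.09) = -3.00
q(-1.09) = 11.27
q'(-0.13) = -3.00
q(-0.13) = 8.39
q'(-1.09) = -3.00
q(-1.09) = 11.27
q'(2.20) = -3.00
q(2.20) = 1.40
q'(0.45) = -3.00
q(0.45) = 6.65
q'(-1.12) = -3.00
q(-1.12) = 11.36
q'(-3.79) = -3.00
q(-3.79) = 19.37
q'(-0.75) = -3.00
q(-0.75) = 10.25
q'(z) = -3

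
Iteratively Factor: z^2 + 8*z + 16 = (z + 4)*(z + 4)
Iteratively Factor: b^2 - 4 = (b - 2)*(b + 2)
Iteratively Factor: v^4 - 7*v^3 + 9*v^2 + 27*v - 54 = (v - 3)*(v^3 - 4*v^2 - 3*v + 18) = (v - 3)^2*(v^2 - v - 6) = (v - 3)^3*(v + 2)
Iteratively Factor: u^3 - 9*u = (u - 3)*(u^2 + 3*u) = (u - 3)*(u + 3)*(u)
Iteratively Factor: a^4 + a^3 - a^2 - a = (a + 1)*(a^3 - a) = (a + 1)^2*(a^2 - a) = a*(a + 1)^2*(a - 1)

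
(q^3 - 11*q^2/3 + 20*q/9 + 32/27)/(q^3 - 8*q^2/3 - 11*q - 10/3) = (q^2 - 4*q + 32/9)/(q^2 - 3*q - 10)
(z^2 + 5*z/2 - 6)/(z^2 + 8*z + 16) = (z - 3/2)/(z + 4)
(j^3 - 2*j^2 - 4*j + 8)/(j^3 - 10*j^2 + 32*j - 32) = (j^2 - 4)/(j^2 - 8*j + 16)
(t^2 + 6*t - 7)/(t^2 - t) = (t + 7)/t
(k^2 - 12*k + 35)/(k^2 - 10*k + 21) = (k - 5)/(k - 3)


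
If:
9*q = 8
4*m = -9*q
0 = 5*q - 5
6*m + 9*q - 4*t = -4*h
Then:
No Solution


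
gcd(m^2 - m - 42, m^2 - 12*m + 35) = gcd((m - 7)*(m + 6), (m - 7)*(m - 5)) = m - 7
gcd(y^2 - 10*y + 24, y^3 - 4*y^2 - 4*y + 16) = y - 4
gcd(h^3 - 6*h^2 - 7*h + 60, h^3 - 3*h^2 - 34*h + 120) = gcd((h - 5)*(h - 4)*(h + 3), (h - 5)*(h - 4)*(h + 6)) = h^2 - 9*h + 20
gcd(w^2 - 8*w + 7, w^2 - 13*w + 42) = w - 7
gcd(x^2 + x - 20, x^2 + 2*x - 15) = x + 5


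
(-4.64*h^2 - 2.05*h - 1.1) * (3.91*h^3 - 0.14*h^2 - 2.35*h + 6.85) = -18.1424*h^5 - 7.3659*h^4 + 6.89*h^3 - 26.8125*h^2 - 11.4575*h - 7.535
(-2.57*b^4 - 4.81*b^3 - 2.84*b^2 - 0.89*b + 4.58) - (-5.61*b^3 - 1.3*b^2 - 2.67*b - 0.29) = -2.57*b^4 + 0.800000000000001*b^3 - 1.54*b^2 + 1.78*b + 4.87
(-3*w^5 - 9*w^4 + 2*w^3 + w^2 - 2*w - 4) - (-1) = -3*w^5 - 9*w^4 + 2*w^3 + w^2 - 2*w - 3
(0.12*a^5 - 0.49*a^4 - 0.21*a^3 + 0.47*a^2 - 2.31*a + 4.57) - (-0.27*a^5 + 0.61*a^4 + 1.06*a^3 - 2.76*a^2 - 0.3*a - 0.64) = 0.39*a^5 - 1.1*a^4 - 1.27*a^3 + 3.23*a^2 - 2.01*a + 5.21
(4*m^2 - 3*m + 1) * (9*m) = 36*m^3 - 27*m^2 + 9*m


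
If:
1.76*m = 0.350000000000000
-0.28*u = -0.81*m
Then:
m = 0.20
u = 0.58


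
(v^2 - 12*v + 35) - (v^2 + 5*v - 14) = 49 - 17*v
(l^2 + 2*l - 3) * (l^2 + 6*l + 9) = l^4 + 8*l^3 + 18*l^2 - 27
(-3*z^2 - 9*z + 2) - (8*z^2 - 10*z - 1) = -11*z^2 + z + 3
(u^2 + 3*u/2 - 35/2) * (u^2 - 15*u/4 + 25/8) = u^4 - 9*u^3/4 - 20*u^2 + 1125*u/16 - 875/16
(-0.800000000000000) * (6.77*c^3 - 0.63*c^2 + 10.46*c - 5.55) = -5.416*c^3 + 0.504*c^2 - 8.368*c + 4.44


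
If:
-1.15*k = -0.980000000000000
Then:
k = 0.85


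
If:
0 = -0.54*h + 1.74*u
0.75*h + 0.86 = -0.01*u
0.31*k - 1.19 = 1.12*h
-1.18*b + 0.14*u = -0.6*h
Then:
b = -0.62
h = -1.14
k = -0.29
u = -0.35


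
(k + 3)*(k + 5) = k^2 + 8*k + 15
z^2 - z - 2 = (z - 2)*(z + 1)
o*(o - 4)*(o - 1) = o^3 - 5*o^2 + 4*o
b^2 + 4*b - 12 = (b - 2)*(b + 6)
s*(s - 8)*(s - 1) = s^3 - 9*s^2 + 8*s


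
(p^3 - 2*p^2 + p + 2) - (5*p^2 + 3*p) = p^3 - 7*p^2 - 2*p + 2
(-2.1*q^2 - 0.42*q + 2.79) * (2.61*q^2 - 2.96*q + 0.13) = -5.481*q^4 + 5.1198*q^3 + 8.2521*q^2 - 8.313*q + 0.3627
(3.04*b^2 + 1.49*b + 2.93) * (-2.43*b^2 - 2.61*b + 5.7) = -7.3872*b^4 - 11.5551*b^3 + 6.3192*b^2 + 0.8457*b + 16.701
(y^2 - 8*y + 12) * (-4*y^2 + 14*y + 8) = -4*y^4 + 46*y^3 - 152*y^2 + 104*y + 96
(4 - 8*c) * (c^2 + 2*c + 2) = -8*c^3 - 12*c^2 - 8*c + 8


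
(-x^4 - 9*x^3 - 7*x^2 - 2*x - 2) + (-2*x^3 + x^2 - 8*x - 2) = -x^4 - 11*x^3 - 6*x^2 - 10*x - 4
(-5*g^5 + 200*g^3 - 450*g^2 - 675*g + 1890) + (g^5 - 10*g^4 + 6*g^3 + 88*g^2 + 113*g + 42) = -4*g^5 - 10*g^4 + 206*g^3 - 362*g^2 - 562*g + 1932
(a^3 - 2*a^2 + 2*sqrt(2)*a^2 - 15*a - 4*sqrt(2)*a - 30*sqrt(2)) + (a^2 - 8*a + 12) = a^3 - a^2 + 2*sqrt(2)*a^2 - 23*a - 4*sqrt(2)*a - 30*sqrt(2) + 12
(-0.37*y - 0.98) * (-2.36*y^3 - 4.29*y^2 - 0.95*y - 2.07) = 0.8732*y^4 + 3.9001*y^3 + 4.5557*y^2 + 1.6969*y + 2.0286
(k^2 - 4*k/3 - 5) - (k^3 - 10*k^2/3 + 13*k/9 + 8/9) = -k^3 + 13*k^2/3 - 25*k/9 - 53/9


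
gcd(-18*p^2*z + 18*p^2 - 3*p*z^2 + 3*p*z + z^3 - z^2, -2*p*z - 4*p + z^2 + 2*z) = 1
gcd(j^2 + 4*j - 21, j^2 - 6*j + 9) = j - 3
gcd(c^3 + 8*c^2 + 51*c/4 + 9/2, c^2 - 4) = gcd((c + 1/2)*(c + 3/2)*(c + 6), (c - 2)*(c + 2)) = 1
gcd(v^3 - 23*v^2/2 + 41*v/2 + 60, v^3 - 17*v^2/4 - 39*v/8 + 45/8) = v^2 - 7*v/2 - 15/2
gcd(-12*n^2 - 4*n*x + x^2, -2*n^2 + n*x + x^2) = 2*n + x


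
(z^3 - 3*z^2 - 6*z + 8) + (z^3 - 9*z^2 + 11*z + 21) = 2*z^3 - 12*z^2 + 5*z + 29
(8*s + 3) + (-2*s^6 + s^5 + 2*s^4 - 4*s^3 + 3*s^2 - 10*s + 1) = -2*s^6 + s^5 + 2*s^4 - 4*s^3 + 3*s^2 - 2*s + 4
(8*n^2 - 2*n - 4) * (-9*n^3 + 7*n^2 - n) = -72*n^5 + 74*n^4 + 14*n^3 - 26*n^2 + 4*n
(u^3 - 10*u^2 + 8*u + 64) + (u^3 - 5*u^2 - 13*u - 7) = 2*u^3 - 15*u^2 - 5*u + 57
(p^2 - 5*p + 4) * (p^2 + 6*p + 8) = p^4 + p^3 - 18*p^2 - 16*p + 32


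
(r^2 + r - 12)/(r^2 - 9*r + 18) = (r + 4)/(r - 6)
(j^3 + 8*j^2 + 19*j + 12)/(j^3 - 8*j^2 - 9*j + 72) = (j^2 + 5*j + 4)/(j^2 - 11*j + 24)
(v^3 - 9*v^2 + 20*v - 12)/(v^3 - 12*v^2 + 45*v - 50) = (v^2 - 7*v + 6)/(v^2 - 10*v + 25)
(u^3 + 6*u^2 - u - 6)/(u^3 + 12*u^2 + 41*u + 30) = (u - 1)/(u + 5)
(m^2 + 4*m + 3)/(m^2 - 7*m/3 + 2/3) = 3*(m^2 + 4*m + 3)/(3*m^2 - 7*m + 2)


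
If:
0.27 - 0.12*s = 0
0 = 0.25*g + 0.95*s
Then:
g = -8.55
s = 2.25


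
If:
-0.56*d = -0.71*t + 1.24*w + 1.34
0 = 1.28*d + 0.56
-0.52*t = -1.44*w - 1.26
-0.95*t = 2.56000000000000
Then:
No Solution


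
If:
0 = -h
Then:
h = 0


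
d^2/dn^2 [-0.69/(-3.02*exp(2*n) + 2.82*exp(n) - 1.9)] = ((1.9458 - 8.3352*exp(n))*(3.02*exp(2*n) - 2.82*exp(n) + 1.9) + 0.69*(6.04*exp(n) - 2.82)*(12.08*exp(n) - 5.64)*exp(n))*exp(n)/(3.02*exp(2*n) - 2.82*exp(n) + 1.9)^3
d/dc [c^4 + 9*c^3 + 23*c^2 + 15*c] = 4*c^3 + 27*c^2 + 46*c + 15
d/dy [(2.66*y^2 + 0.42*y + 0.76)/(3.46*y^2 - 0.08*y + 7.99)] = (-1.666*y^2 + 37.2476*y + 3.4166)/(11.9716*y^4 - 0.5536*y^3 + 55.2972*y^2 - 1.2784*y + 63.8401)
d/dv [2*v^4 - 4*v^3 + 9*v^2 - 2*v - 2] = 8*v^3 - 12*v^2 + 18*v - 2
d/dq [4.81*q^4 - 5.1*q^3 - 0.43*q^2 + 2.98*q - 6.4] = 19.24*q^3 - 15.3*q^2 - 0.86*q + 2.98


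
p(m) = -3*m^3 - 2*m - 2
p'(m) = -9*m^2 - 2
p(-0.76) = 0.84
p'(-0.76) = -7.20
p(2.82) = -74.92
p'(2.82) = -73.57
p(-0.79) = 1.06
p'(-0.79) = -7.62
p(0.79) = -5.06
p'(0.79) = -7.62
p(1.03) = -7.34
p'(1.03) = -11.55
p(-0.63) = 0.01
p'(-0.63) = -5.57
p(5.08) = -405.45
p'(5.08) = -234.26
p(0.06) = -2.12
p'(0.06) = -2.03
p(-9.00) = 2203.00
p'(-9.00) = -731.00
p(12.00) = -5210.00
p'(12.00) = -1298.00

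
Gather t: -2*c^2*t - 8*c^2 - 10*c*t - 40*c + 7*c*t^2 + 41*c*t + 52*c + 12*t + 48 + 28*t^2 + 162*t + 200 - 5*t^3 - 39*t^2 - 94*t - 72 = -8*c^2 + 12*c - 5*t^3 + t^2*(7*c - 11) + t*(-2*c^2 + 31*c + 80) + 176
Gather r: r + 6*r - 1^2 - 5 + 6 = 7*r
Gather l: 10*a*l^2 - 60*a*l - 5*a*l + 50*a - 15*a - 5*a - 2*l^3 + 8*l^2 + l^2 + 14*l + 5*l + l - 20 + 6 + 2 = 30*a - 2*l^3 + l^2*(10*a + 9) + l*(20 - 65*a) - 12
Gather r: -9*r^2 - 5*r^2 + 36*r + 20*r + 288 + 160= -14*r^2 + 56*r + 448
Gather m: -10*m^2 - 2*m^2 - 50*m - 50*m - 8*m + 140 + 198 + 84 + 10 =-12*m^2 - 108*m + 432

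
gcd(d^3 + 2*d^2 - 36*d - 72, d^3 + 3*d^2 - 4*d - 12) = d + 2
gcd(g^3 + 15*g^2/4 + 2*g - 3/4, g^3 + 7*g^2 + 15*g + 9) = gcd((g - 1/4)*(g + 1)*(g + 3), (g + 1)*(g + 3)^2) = g^2 + 4*g + 3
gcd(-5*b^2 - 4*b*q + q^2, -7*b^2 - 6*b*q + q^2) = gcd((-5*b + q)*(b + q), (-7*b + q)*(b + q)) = b + q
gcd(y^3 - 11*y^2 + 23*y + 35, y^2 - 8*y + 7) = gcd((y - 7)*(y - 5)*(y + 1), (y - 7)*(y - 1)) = y - 7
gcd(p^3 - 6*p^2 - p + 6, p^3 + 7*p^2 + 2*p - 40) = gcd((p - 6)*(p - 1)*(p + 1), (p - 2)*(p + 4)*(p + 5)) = 1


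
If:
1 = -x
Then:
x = -1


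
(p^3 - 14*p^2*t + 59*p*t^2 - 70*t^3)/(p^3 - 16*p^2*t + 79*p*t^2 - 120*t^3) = (p^2 - 9*p*t + 14*t^2)/(p^2 - 11*p*t + 24*t^2)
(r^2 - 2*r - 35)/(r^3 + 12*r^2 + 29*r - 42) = (r^2 - 2*r - 35)/(r^3 + 12*r^2 + 29*r - 42)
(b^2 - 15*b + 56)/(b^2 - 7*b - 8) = (b - 7)/(b + 1)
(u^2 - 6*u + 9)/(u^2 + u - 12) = (u - 3)/(u + 4)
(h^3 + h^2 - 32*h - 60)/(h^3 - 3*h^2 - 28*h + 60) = (h + 2)/(h - 2)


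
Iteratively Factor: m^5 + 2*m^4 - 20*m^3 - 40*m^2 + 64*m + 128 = (m - 2)*(m^4 + 4*m^3 - 12*m^2 - 64*m - 64) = (m - 2)*(m + 4)*(m^3 - 12*m - 16) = (m - 2)*(m + 2)*(m + 4)*(m^2 - 2*m - 8) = (m - 2)*(m + 2)^2*(m + 4)*(m - 4)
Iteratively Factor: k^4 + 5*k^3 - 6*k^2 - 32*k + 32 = (k - 2)*(k^3 + 7*k^2 + 8*k - 16) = (k - 2)*(k + 4)*(k^2 + 3*k - 4) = (k - 2)*(k - 1)*(k + 4)*(k + 4)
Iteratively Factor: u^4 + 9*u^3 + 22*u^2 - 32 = (u - 1)*(u^3 + 10*u^2 + 32*u + 32) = (u - 1)*(u + 4)*(u^2 + 6*u + 8) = (u - 1)*(u + 4)^2*(u + 2)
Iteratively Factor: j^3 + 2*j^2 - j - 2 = (j + 1)*(j^2 + j - 2) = (j + 1)*(j + 2)*(j - 1)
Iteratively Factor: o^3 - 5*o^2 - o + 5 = (o - 1)*(o^2 - 4*o - 5) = (o - 5)*(o - 1)*(o + 1)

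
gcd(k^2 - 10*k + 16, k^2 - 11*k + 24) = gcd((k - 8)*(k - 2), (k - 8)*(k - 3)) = k - 8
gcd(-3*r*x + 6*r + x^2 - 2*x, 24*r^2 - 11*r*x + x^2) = -3*r + x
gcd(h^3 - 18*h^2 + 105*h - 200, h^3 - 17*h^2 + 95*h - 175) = h^2 - 10*h + 25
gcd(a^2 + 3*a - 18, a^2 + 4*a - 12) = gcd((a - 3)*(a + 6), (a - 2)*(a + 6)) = a + 6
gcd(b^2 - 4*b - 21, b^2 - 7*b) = b - 7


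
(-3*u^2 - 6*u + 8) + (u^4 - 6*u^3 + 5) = u^4 - 6*u^3 - 3*u^2 - 6*u + 13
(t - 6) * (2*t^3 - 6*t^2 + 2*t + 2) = 2*t^4 - 18*t^3 + 38*t^2 - 10*t - 12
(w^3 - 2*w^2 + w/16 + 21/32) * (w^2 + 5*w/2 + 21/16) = w^5 + w^4/2 - 29*w^3/8 - 29*w^2/16 + 441*w/256 + 441/512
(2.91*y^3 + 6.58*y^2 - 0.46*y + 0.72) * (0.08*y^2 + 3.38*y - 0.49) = 0.2328*y^5 + 10.3622*y^4 + 20.7777*y^3 - 4.7214*y^2 + 2.659*y - 0.3528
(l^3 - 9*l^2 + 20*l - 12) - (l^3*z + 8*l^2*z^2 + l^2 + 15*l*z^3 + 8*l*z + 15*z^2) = -l^3*z + l^3 - 8*l^2*z^2 - 10*l^2 - 15*l*z^3 - 8*l*z + 20*l - 15*z^2 - 12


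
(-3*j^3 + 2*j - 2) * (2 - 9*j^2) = 27*j^5 - 24*j^3 + 18*j^2 + 4*j - 4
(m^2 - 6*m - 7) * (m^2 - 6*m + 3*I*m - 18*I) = m^4 - 12*m^3 + 3*I*m^3 + 29*m^2 - 36*I*m^2 + 42*m + 87*I*m + 126*I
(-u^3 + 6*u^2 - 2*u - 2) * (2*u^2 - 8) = -2*u^5 + 12*u^4 + 4*u^3 - 52*u^2 + 16*u + 16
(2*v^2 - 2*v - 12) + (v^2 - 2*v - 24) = 3*v^2 - 4*v - 36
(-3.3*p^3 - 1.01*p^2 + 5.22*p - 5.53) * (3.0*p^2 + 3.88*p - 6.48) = -9.9*p^5 - 15.834*p^4 + 33.1252*p^3 + 10.2084*p^2 - 55.282*p + 35.8344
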